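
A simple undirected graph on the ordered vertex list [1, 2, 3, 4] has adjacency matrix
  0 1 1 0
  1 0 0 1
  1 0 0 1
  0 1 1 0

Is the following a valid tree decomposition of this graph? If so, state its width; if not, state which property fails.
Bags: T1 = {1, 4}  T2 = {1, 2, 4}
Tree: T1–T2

A tree decomposition must satisfy three properties: every vertex lies in some bag; for every edge, both endpoints lie together in some bag; and for every vertex, the bags containing it form a connected subtree. Here vertex 3 appears in no bag, so the decomposition is invalid.

No — vertex 3 appears in no bag.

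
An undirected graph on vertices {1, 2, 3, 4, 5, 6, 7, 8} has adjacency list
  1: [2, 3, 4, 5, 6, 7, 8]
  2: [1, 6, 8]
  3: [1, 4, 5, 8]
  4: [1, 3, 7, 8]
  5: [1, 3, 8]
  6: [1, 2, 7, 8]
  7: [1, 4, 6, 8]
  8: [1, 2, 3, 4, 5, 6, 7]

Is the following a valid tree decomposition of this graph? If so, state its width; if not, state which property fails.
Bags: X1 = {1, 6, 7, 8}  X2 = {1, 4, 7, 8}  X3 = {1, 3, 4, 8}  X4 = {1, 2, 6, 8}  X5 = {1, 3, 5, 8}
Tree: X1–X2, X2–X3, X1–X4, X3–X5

Yes; width 3.

Every vertex of G appears in some bag (union = {1, 2, 3, 4, 5, 6, 7, 8}); every edge is covered by a bag; and for each vertex v the set of bags containing v is connected in the bag tree. The decomposition is therefore valid. The largest bag has 4 vertices, so the width is 3.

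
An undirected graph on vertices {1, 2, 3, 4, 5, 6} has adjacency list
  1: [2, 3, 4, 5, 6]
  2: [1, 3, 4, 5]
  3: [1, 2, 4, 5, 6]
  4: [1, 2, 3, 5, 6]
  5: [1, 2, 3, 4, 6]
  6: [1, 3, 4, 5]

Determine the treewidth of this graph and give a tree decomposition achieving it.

Each bag holds 5 vertices, so the decomposition has width 4, which upper-bounds the treewidth. On the other hand G contains the 5-clique {1, 2, 3, 4, 5}. A clique must lie in a single bag of any decomposition, so no decomposition can have width below 4. Therefore the treewidth is 4.

Treewidth 4.
One optimal decomposition is:
Bags: B1 = {1, 2, 3, 4, 5}  B2 = {1, 3, 4, 5, 6}
Tree: B1–B2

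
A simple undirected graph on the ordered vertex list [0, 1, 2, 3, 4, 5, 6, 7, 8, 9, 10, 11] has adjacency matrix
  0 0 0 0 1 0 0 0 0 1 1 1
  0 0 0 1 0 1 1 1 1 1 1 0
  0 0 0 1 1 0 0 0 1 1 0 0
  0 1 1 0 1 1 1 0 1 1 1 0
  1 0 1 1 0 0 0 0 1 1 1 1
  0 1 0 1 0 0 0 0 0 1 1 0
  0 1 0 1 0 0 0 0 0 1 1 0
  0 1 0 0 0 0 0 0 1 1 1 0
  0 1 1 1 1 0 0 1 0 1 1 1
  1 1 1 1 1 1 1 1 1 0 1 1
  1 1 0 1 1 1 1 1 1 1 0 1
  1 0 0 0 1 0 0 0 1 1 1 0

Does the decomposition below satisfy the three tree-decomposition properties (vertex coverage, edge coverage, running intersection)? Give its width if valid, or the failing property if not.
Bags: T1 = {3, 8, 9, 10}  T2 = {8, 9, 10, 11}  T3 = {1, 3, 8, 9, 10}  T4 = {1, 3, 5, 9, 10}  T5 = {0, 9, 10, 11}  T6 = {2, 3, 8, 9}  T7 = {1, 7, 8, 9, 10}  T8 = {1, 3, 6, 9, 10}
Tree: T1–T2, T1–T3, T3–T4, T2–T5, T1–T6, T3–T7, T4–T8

A tree decomposition must satisfy three properties: every vertex lies in some bag; for every edge, both endpoints lie together in some bag; and for every vertex, the bags containing it form a connected subtree. Here vertex 4 appears in no bag, so the decomposition is invalid.

No — vertex 4 appears in no bag.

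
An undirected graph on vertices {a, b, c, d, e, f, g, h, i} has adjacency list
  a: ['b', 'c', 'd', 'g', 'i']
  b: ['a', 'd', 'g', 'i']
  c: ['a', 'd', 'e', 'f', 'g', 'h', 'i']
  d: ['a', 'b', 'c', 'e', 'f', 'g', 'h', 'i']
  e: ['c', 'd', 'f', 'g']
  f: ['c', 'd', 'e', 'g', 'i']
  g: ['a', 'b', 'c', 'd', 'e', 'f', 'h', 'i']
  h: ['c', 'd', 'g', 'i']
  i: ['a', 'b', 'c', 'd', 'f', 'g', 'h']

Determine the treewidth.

A width-4 tree decomposition is:
Bags: B1 = {c, d, f, g, i}  B2 = {c, d, e, f, g}  B3 = {c, d, g, h, i}  B4 = {a, c, d, g, i}  B5 = {a, b, d, g, i}
Tree: B1–B2, B1–B3, B3–B4, B4–B5
Every bag has size at most 5, so the width is 5 − 1 = 4 and tw(G) ≤ 4. On the other hand G contains the 5-clique {c, d, e, f, g}. A clique must lie in a single bag of any decomposition, so no decomposition can have width below 4. Combining the bounds, tw(G) = 4.

4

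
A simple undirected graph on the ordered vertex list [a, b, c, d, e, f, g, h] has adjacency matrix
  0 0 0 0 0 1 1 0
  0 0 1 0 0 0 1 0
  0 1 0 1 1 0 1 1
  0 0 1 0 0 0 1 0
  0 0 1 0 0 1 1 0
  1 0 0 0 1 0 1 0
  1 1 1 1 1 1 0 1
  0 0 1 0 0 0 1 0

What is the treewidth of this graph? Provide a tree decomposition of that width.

Treewidth 2.
One optimal decomposition is:
Bags: B1 = {b, c, g}  B2 = {c, e, g}  B3 = {e, f, g}  B4 = {c, g, h}  B5 = {c, d, g}  B6 = {a, f, g}
Tree: B1–B2, B2–B3, B1–B4, B2–B5, B3–B6

Each bag holds 3 vertices, so the decomposition has width 2, which upper-bounds the treewidth. Conversely, {a, f, g} is a clique of size 3, and the vertices of any clique must share a bag in every tree decomposition; so some bag has ≥ 3 vertices and tw(G) ≥ 2. The upper and lower bounds meet at 2, so that is the treewidth.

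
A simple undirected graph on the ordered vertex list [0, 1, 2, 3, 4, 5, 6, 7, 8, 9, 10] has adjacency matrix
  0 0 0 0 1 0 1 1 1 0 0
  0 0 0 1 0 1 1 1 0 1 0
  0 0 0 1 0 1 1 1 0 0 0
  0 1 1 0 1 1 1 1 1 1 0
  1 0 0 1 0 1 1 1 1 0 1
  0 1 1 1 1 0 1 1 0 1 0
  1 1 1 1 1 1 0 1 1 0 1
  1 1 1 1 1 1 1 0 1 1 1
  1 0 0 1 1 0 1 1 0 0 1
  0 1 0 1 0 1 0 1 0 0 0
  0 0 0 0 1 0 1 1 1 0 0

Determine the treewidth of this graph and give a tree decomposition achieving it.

Treewidth 4.
Bags: B1 = {3, 4, 5, 6, 7}  B2 = {1, 3, 5, 6, 7}  B3 = {3, 4, 6, 7, 8}  B4 = {1, 3, 5, 7, 9}  B5 = {2, 3, 5, 6, 7}  B6 = {4, 6, 7, 8, 10}  B7 = {0, 4, 6, 7, 8}
Tree: B1–B2, B1–B3, B2–B4, B1–B5, B3–B6, B6–B7

Each bag holds 5 vertices, so the decomposition has width 4, which upper-bounds the treewidth. For the lower bound, the 5 vertices {1, 3, 5, 7, 9} are pairwise adjacent, and any tree decomposition puts a clique entirely inside one bag — forcing width ≥ 4. Combining the bounds, tw(G) = 4.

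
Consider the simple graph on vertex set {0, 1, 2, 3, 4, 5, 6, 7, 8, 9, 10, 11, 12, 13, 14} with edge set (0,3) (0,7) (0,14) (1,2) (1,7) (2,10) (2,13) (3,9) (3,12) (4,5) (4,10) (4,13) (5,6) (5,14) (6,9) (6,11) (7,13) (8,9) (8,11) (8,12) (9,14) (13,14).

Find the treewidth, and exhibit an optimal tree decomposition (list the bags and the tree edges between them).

The largest bag has 4 vertices, giving width 3; this decomposition certifies tw(G) ≤ 3. For the lower bound: the 4 vertex sets {8,11,12}, {6}, {9}, {0,3,5,14} are disjoint, each induces a connected subgraph, and every pair is joined by at least one edge of G. Contracting each set to a single vertex therefore yields K_{4} as a minor, and since treewidth is minor-monotone, tw(G) ≥ tw(K_{4}) = 3. Combining the bounds, tw(G) = 3.

Treewidth 3.
Bags: B1 = {6, 8, 11, 12}  B2 = {6, 8, 9, 12}  B3 = {3, 6, 9, 12}  B4 = {3, 5, 6, 9}  B5 = {3, 5, 9, 14}  B6 = {0, 3, 5, 14}  B7 = {0, 4, 5, 14}  B8 = {0, 4, 13, 14}  B9 = {0, 4, 7, 13}  B10 = {4, 7, 10, 13}  B11 = {2, 7, 10, 13}  B12 = {1, 2, 7, 10}
Tree: B1–B2, B2–B3, B3–B4, B4–B5, B5–B6, B6–B7, B7–B8, B8–B9, B9–B10, B10–B11, B11–B12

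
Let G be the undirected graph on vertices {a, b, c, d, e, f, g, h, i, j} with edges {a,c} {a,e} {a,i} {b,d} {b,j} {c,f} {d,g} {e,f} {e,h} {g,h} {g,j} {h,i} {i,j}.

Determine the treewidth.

A width-2 tree decomposition is:
Bags: B1 = {b, d, j}  B2 = {d, g, j}  B3 = {g, i, j}  B4 = {g, h, i}  B5 = {a, h, i}  B6 = {a, e, h}  B7 = {a, c, e}  B8 = {c, e, f}
Tree: B1–B2, B2–B3, B3–B4, B4–B5, B5–B6, B6–B7, B7–B8
The largest bag has 3 vertices, giving width 2; this decomposition certifies tw(G) ≤ 2. Since b–d–g–j–b is a cycle in G, G is not acyclic. Forests are exactly the graphs of treewidth ≤ 1, so tw(G) ≥ 2. Hence tw(G) = 2 exactly.

2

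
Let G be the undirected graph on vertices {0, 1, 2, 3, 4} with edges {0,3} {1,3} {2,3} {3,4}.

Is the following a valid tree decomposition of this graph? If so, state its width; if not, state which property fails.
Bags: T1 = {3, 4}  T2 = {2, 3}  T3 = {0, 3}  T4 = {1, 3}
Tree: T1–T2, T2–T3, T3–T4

Vertex coverage: the bags together contain {0, 1, 2, 3, 4}, the full vertex set. Edge coverage: each edge of G has both endpoints in at least one bag. Running intersection: for every vertex, the bags containing it form a connected subtree. All three properties hold, so this is a valid tree decomposition of width max|bag| − 1 = 1, and hence tw(G) ≤ 1.

Yes; width 1.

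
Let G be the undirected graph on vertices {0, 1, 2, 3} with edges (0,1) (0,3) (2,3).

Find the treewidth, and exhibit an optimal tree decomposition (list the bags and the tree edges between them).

Treewidth 1.
One optimal decomposition is:
Bags: B1 = {0, 1}  B2 = {0, 3}  B3 = {2, 3}
Tree: B1–B2, B2–B3

Every bag has size at most 2, so the width is 2 − 1 = 1 and tw(G) ≤ 1. Since G has at least one edge (e.g. 1–0), it is not an edgeless graph, so tw(G) ≥ 1. Hence tw(G) = 1 exactly.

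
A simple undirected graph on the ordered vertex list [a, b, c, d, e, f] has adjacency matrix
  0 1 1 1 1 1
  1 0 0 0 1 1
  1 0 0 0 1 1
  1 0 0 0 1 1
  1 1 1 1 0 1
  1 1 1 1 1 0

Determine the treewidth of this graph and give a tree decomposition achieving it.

The largest bag has 4 vertices, giving width 3; this decomposition certifies tw(G) ≤ 3. Conversely, {a, d, e, f} is a clique of size 4, and the vertices of any clique must share a bag in every tree decomposition; so some bag has ≥ 4 vertices and tw(G) ≥ 3. Hence tw(G) = 3 exactly.

Treewidth 3.
One such decomposition:
Bags: B1 = {a, b, e, f}  B2 = {a, c, e, f}  B3 = {a, d, e, f}
Tree: B1–B2, B1–B3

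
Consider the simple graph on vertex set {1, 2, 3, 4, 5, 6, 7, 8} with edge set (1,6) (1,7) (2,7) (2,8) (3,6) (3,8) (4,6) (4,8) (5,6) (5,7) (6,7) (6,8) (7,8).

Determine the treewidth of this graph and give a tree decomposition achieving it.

Every bag has size at most 3, so the width is 3 − 1 = 2 and tw(G) ≤ 2. Conversely, {2, 7, 8} is a clique of size 3, and the vertices of any clique must share a bag in every tree decomposition; so some bag has ≥ 3 vertices and tw(G) ≥ 2. The upper and lower bounds meet at 2, so that is the treewidth.

Treewidth 2.
Bags: B1 = {4, 6, 8}  B2 = {6, 7, 8}  B3 = {3, 6, 8}  B4 = {2, 7, 8}  B5 = {1, 6, 7}  B6 = {5, 6, 7}
Tree: B1–B2, B1–B3, B2–B4, B2–B5, B5–B6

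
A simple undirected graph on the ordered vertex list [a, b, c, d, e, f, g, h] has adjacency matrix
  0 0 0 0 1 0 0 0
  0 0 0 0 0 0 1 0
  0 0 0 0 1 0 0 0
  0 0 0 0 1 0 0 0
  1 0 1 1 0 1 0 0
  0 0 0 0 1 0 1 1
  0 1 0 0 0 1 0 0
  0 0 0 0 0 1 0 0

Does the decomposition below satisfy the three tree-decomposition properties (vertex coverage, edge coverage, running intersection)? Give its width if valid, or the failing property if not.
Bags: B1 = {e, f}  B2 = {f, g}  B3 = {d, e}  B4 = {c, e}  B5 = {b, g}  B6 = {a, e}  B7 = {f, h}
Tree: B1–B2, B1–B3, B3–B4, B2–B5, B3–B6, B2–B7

Yes; width 1.

Every vertex of G appears in some bag (union = {a, b, c, d, e, f, g, h}); every edge is covered by a bag; and for each vertex v the set of bags containing v is connected in the bag tree. The decomposition is therefore valid. The largest bag has 2 vertices, so the width is 1.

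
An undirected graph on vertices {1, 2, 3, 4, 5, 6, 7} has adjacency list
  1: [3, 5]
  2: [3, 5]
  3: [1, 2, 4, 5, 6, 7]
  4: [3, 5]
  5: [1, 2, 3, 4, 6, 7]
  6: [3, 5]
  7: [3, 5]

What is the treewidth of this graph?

2

A width-2 tree decomposition is:
Bags: B1 = {3, 4, 5}  B2 = {3, 5, 6}  B3 = {2, 3, 5}  B4 = {3, 5, 7}  B5 = {1, 3, 5}
Tree: B1–B2, B1–B3, B3–B4, B3–B5
The largest bag has 3 vertices, giving width 2; this decomposition certifies tw(G) ≤ 2. For the lower bound, the 3 vertices {1, 3, 5} are pairwise adjacent, and any tree decomposition puts a clique entirely inside one bag — forcing width ≥ 2. Hence tw(G) = 2 exactly.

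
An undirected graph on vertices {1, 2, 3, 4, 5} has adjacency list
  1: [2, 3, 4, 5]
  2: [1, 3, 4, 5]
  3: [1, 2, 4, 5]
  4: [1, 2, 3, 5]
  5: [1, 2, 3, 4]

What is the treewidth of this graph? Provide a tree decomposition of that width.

Treewidth 4.
One such decomposition:
Bags: B1 = {1, 2, 3, 4, 5}
Tree: (single bag)

A single bag containing all 5 vertices is trivially a valid decomposition of width 4. Conversely, {1, 2, 3, 4, 5} is a clique of size 5, and the vertices of any clique must share a bag in every tree decomposition; so some bag has ≥ 5 vertices and tw(G) ≥ 4. The upper and lower bounds meet at 4, so that is the treewidth.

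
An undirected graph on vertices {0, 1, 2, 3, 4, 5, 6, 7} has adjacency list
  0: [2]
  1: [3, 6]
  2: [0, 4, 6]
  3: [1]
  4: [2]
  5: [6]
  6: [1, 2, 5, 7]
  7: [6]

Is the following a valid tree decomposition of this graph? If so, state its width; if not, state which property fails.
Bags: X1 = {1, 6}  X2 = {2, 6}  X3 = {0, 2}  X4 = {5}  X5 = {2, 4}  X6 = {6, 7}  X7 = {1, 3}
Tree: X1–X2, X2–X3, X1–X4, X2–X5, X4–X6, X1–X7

A tree decomposition must satisfy three properties: every vertex lies in some bag; for every edge, both endpoints lie together in some bag; and for every vertex, the bags containing it form a connected subtree. Here edge (6,5) lies in no bag, so the decomposition is invalid.

No — edge (6,5) lies in no bag.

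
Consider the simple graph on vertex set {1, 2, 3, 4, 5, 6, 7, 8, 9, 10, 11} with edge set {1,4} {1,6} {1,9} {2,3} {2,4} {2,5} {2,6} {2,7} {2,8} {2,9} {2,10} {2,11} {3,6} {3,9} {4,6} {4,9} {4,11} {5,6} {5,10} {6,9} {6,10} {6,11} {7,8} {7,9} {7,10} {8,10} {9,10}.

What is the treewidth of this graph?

3

A width-3 tree decomposition is:
Bags: B1 = {2, 4, 6, 9}  B2 = {2, 6, 9, 10}  B3 = {2, 4, 6, 11}  B4 = {2, 7, 9, 10}  B5 = {1, 4, 6, 9}  B6 = {2, 7, 8, 10}  B7 = {2, 3, 6, 9}  B8 = {2, 5, 6, 10}
Tree: B1–B2, B1–B3, B2–B4, B1–B5, B4–B6, B2–B7, B2–B8
Every bag has size at most 4, so the width is 4 − 1 = 3 and tw(G) ≤ 3. For the lower bound, the 4 vertices {1, 4, 6, 9} are pairwise adjacent, and any tree decomposition puts a clique entirely inside one bag — forcing width ≥ 3. The upper and lower bounds meet at 3, so that is the treewidth.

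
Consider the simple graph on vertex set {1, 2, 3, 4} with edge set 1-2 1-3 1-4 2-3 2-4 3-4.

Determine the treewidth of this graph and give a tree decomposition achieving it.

A single bag containing all 4 vertices is trivially a valid decomposition of width 3. For the lower bound, the 4 vertices {1, 2, 3, 4} are pairwise adjacent, and any tree decomposition puts a clique entirely inside one bag — forcing width ≥ 3. Therefore the treewidth is 3.

Treewidth 3.
One such decomposition:
Bags: B1 = {1, 2, 3, 4}
Tree: (single bag)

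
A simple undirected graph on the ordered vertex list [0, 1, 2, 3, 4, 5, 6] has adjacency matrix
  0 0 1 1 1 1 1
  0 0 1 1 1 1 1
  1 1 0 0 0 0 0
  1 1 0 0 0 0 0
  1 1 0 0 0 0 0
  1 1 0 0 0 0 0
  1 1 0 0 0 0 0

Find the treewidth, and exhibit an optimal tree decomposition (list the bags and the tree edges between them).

The largest bag has 3 vertices, giving width 2; this decomposition certifies tw(G) ≤ 2. For the lower bound, G contains the cycle 0–6–1–4–0, so G is not a forest; only forests have treewidth ≤ 1, hence tw(G) ≥ 2. Therefore the treewidth is 2.

Treewidth 2.
One optimal decomposition is:
Bags: B1 = {0, 1, 6}  B2 = {0, 1, 4}  B3 = {0, 1, 3}  B4 = {0, 1, 5}  B5 = {0, 1, 2}
Tree: B1–B2, B2–B3, B3–B4, B4–B5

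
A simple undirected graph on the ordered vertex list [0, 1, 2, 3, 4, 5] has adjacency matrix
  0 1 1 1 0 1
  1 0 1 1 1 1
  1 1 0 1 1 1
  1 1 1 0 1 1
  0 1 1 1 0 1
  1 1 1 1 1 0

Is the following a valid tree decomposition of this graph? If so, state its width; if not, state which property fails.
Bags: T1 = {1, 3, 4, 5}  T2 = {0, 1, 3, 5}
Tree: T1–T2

A tree decomposition must satisfy three properties: every vertex lies in some bag; for every edge, both endpoints lie together in some bag; and for every vertex, the bags containing it form a connected subtree. Here vertex 2 appears in no bag, so the decomposition is invalid.

No — vertex 2 appears in no bag.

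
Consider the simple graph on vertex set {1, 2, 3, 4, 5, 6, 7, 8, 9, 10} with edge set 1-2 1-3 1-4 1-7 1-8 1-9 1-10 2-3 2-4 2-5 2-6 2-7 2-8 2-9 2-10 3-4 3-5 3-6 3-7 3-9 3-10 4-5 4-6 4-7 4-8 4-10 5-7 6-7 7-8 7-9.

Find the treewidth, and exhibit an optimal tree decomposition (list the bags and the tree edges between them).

Every bag has size at most 5, so the width is 5 − 1 = 4 and tw(G) ≤ 4. Conversely, {1, 2, 4, 7, 8} is a clique of size 5, and the vertices of any clique must share a bag in every tree decomposition; so some bag has ≥ 5 vertices and tw(G) ≥ 4. Combining the bounds, tw(G) = 4.

Treewidth 4.
One optimal decomposition is:
Bags: B1 = {1, 2, 3, 4, 10}  B2 = {1, 2, 3, 4, 7}  B3 = {1, 2, 4, 7, 8}  B4 = {2, 3, 4, 5, 7}  B5 = {1, 2, 3, 7, 9}  B6 = {2, 3, 4, 6, 7}
Tree: B1–B2, B2–B3, B2–B4, B2–B5, B4–B6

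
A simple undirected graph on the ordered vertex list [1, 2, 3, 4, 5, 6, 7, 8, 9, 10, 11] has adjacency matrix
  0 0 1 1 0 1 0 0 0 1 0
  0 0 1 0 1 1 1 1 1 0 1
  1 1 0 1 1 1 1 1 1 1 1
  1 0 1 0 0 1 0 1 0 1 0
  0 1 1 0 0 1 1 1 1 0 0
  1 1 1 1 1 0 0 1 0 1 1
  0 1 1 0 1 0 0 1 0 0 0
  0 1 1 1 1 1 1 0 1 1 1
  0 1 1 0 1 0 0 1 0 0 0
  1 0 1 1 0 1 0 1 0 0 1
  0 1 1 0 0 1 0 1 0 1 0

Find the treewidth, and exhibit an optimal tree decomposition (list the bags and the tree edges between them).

Every bag has size at most 5, so the width is 5 − 1 = 4 and tw(G) ≤ 4. Conversely, {2, 3, 6, 8, 11} is a clique of size 5, and the vertices of any clique must share a bag in every tree decomposition; so some bag has ≥ 5 vertices and tw(G) ≥ 4. Therefore the treewidth is 4.

Treewidth 4.
One such decomposition:
Bags: B1 = {2, 3, 5, 6, 8}  B2 = {2, 3, 6, 8, 11}  B3 = {3, 6, 8, 10, 11}  B4 = {3, 4, 6, 8, 10}  B5 = {2, 3, 5, 8, 9}  B6 = {1, 3, 4, 6, 10}  B7 = {2, 3, 5, 7, 8}
Tree: B1–B2, B2–B3, B3–B4, B1–B5, B4–B6, B5–B7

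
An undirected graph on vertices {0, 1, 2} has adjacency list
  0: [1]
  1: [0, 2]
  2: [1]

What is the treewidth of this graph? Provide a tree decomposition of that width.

Treewidth 1.
One optimal decomposition is:
Bags: B1 = {0, 1}  B2 = {1, 2}
Tree: B1–B2

The largest bag has 2 vertices, giving width 1; this decomposition certifies tw(G) ≤ 1. G has an edge, so its treewidth is at least 1. Combining the bounds, tw(G) = 1.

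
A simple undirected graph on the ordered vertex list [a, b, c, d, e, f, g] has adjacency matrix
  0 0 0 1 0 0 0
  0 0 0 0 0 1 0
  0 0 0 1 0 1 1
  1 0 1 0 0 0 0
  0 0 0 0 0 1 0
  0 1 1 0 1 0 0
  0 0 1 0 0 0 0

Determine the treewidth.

1

A width-1 tree decomposition is:
Bags: B1 = {a, d}  B2 = {c, d}  B3 = {c, f}  B4 = {b, f}  B5 = {e, f}  B6 = {c, g}
Tree: B1–B2, B2–B3, B3–B4, B4–B5, B2–B6
Each bag holds 2 vertices, so the decomposition has width 1, which upper-bounds the treewidth. Any graph with an edge has treewidth ≥ 1, and G has the edge a–d. Therefore the treewidth is 1.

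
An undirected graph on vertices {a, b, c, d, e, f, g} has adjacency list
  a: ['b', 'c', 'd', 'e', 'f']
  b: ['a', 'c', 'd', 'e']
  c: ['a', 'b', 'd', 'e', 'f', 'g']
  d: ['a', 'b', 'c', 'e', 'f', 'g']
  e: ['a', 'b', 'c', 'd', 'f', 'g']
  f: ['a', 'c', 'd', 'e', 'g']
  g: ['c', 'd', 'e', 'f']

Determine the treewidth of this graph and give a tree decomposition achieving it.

The largest bag has 5 vertices, giving width 4; this decomposition certifies tw(G) ≤ 4. Conversely, {c, d, e, f, g} is a clique of size 5, and the vertices of any clique must share a bag in every tree decomposition; so some bag has ≥ 5 vertices and tw(G) ≥ 4. Hence tw(G) = 4 exactly.

Treewidth 4.
Bags: B1 = {a, b, c, d, e}  B2 = {a, c, d, e, f}  B3 = {c, d, e, f, g}
Tree: B1–B2, B2–B3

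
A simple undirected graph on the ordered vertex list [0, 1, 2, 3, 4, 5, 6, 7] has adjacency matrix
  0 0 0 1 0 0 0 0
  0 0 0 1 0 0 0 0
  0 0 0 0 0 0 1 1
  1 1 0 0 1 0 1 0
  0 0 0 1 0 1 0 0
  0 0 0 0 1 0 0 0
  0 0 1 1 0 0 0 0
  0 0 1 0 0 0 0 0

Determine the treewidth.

1

A width-1 tree decomposition is:
Bags: B1 = {2, 6}  B2 = {2, 7}  B3 = {3, 6}  B4 = {3, 4}  B5 = {1, 3}  B6 = {0, 3}  B7 = {4, 5}
Tree: B1–B2, B1–B3, B3–B4, B3–B5, B3–B6, B4–B7
Every bag has size at most 2, so the width is 2 − 1 = 1 and tw(G) ≤ 1. Any graph with an edge has treewidth ≥ 1, and G has the edge 6–2. Therefore the treewidth is 1.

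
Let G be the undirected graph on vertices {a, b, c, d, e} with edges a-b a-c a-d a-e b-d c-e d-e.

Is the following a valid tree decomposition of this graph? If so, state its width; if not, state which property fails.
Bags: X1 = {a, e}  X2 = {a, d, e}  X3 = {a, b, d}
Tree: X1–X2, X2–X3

A tree decomposition must satisfy three properties: every vertex lies in some bag; for every edge, both endpoints lie together in some bag; and for every vertex, the bags containing it form a connected subtree. Here vertex c appears in no bag, so the decomposition is invalid.

No — vertex c appears in no bag.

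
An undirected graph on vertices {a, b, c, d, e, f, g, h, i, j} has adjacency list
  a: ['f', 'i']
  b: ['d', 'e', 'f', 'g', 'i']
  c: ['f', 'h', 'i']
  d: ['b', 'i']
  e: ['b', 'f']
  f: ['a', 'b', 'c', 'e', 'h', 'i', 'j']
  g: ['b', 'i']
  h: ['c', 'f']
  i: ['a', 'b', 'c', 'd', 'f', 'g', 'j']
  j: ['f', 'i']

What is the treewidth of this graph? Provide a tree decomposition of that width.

Treewidth 2.
Bags: B1 = {b, f, i}  B2 = {c, f, i}  B3 = {b, d, i}  B4 = {b, g, i}  B5 = {f, i, j}  B6 = {c, f, h}  B7 = {a, f, i}  B8 = {b, e, f}
Tree: B1–B2, B1–B3, B1–B4, B2–B5, B2–B6, B1–B7, B1–B8

Each bag holds 3 vertices, so the decomposition has width 2, which upper-bounds the treewidth. For the lower bound, the 3 vertices {b, d, i} are pairwise adjacent, and any tree decomposition puts a clique entirely inside one bag — forcing width ≥ 2. Hence tw(G) = 2 exactly.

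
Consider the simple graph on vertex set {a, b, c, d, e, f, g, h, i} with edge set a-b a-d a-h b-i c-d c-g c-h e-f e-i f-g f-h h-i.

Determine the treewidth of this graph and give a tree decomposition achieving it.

Each bag holds 4 vertices, so the decomposition has width 3, which upper-bounds the treewidth. For the lower bound: the 4 vertex sets {b,e,i}, {f}, {h}, {a,c,d,g} are disjoint, each induces a connected subgraph, and every pair is joined by at least one edge of G. Contracting each set to a single vertex therefore yields K_{4} as a minor, and since treewidth is minor-monotone, tw(G) ≥ tw(K_{4}) = 3. The upper and lower bounds meet at 3, so that is the treewidth.

Treewidth 3.
One optimal decomposition is:
Bags: B1 = {b, e, f, i}  B2 = {b, f, h, i}  B3 = {a, b, f, h}  B4 = {a, f, g, h}  B5 = {a, c, g, h}  B6 = {a, c, d, g}
Tree: B1–B2, B2–B3, B3–B4, B4–B5, B5–B6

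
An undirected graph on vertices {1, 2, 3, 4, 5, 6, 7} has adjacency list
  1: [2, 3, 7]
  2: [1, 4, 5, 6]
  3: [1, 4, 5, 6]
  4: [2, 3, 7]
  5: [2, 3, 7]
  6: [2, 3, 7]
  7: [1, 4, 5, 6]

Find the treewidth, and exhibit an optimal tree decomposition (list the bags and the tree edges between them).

Treewidth 3.
One such decomposition:
Bags: B1 = {2, 3, 4, 7}  B2 = {1, 2, 3, 7}  B3 = {2, 3, 6, 7}  B4 = {2, 3, 5, 7}
Tree: B1–B2, B2–B3, B3–B4

Every bag has size at most 4, so the width is 4 − 1 = 3 and tw(G) ≤ 3. For the lower bound: the 4 vertex sets {2,4}, {1,3}, {7}, {6} are disjoint, each induces a connected subgraph, and every pair is joined by at least one edge of G. Contracting each set to a single vertex therefore yields K_{4} as a minor, and since treewidth is minor-monotone, tw(G) ≥ tw(K_{4}) = 3. Combining the bounds, tw(G) = 3.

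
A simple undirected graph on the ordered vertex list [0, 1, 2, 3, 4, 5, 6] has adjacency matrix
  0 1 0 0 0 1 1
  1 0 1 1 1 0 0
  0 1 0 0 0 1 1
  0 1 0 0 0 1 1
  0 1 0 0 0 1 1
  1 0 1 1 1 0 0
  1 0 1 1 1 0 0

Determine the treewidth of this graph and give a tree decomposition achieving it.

Treewidth 3.
One optimal decomposition is:
Bags: B1 = {1, 3, 5, 6}  B2 = {1, 2, 5, 6}  B3 = {0, 1, 5, 6}  B4 = {1, 4, 5, 6}
Tree: B1–B2, B2–B3, B3–B4

The largest bag has 4 vertices, giving width 3; this decomposition certifies tw(G) ≤ 3. For the lower bound: the 4 vertex sets {3,6}, {2,5}, {1}, {0} are disjoint, each induces a connected subgraph, and every pair is joined by at least one edge of G. Contracting each set to a single vertex therefore yields K_{4} as a minor, and since treewidth is minor-monotone, tw(G) ≥ tw(K_{4}) = 3. Hence tw(G) = 3 exactly.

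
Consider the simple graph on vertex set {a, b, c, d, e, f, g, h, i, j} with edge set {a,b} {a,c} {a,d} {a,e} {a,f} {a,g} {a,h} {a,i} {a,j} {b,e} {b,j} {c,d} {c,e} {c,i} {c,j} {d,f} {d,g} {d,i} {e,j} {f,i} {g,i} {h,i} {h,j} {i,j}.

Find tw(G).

A width-3 tree decomposition is:
Bags: B1 = {a, c, i, j}  B2 = {a, c, d, i}  B3 = {a, c, e, j}  B4 = {a, d, g, i}  B5 = {a, d, f, i}  B6 = {a, b, e, j}  B7 = {a, h, i, j}
Tree: B1–B2, B1–B3, B2–B4, B4–B5, B3–B6, B1–B7
The largest bag has 4 vertices, giving width 3; this decomposition certifies tw(G) ≤ 3. Conversely, {a, c, e, j} is a clique of size 4, and the vertices of any clique must share a bag in every tree decomposition; so some bag has ≥ 4 vertices and tw(G) ≥ 3. The upper and lower bounds meet at 3, so that is the treewidth.

3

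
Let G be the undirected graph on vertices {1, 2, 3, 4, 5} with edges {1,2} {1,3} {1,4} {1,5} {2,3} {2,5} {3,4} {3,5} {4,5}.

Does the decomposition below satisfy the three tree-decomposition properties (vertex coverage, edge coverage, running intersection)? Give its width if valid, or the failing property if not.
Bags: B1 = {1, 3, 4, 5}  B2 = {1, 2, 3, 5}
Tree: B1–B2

Checking the three conditions: (i) the bags cover all of {1, 2, 3, 4, 5}; (ii) for each edge, some bag contains both endpoints; (iii) the bags containing any fixed vertex form a subtree. All hold, so the decomposition is valid with width 4 − 1 = 3.

Yes; width 3.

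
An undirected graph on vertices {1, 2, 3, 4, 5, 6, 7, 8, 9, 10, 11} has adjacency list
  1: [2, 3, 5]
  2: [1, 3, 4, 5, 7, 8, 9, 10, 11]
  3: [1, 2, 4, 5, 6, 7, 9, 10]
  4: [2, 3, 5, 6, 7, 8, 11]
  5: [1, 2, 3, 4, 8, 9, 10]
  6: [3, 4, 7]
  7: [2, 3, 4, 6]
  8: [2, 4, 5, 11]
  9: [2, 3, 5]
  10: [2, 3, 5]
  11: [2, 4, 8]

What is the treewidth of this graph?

A width-3 tree decomposition is:
Bags: B1 = {2, 3, 4, 5}  B2 = {2, 3, 5, 9}  B3 = {2, 3, 4, 7}  B4 = {2, 4, 5, 8}  B5 = {2, 3, 5, 10}  B6 = {2, 4, 8, 11}  B7 = {3, 4, 6, 7}  B8 = {1, 2, 3, 5}
Tree: B1–B2, B1–B3, B1–B4, B2–B5, B4–B6, B3–B7, B2–B8
The largest bag has 4 vertices, giving width 3; this decomposition certifies tw(G) ≤ 3. For the lower bound, the 4 vertices {2, 4, 8, 11} are pairwise adjacent, and any tree decomposition puts a clique entirely inside one bag — forcing width ≥ 3. The upper and lower bounds meet at 3, so that is the treewidth.

3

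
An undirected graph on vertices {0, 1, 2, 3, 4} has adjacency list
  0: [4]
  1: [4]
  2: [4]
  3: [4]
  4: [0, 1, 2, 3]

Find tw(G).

1

A width-1 tree decomposition is:
Bags: B1 = {1, 4}  B2 = {0, 4}  B3 = {2, 4}  B4 = {3, 4}
Tree: B1–B2, B1–B3, B1–B4
The largest bag has 2 vertices, giving width 1; this decomposition certifies tw(G) ≤ 1. Since G has at least one edge (e.g. 1–4), it is not an edgeless graph, so tw(G) ≥ 1. Combining the bounds, tw(G) = 1.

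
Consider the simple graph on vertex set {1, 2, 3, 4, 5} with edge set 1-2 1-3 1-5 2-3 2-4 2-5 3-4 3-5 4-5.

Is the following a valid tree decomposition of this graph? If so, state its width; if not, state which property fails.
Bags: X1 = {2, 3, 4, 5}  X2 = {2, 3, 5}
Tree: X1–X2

No — vertex 1 appears in no bag.

A tree decomposition must satisfy three properties: every vertex lies in some bag; for every edge, both endpoints lie together in some bag; and for every vertex, the bags containing it form a connected subtree. Here vertex 1 appears in no bag, so the decomposition is invalid.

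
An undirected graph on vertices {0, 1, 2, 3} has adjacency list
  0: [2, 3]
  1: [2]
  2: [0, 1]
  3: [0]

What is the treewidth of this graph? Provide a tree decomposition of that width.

Every bag has size at most 2, so the width is 2 − 1 = 1 and tw(G) ≤ 1. Since G has at least one edge (e.g. 3–0), it is not an edgeless graph, so tw(G) ≥ 1. Combining the bounds, tw(G) = 1.

Treewidth 1.
Bags: B1 = {0, 3}  B2 = {0, 2}  B3 = {1, 2}
Tree: B1–B2, B2–B3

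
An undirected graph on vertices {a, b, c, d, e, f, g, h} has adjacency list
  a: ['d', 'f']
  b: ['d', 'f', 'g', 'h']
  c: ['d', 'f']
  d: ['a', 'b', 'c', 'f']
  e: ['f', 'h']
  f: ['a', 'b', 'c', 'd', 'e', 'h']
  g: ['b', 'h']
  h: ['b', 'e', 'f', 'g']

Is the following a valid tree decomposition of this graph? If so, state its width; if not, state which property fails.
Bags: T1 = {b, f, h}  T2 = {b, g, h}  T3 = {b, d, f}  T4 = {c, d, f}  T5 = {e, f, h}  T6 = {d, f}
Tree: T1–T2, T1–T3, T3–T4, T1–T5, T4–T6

A tree decomposition must satisfy three properties: every vertex lies in some bag; for every edge, both endpoints lie together in some bag; and for every vertex, the bags containing it form a connected subtree. Here vertex a appears in no bag, so the decomposition is invalid.

No — vertex a appears in no bag.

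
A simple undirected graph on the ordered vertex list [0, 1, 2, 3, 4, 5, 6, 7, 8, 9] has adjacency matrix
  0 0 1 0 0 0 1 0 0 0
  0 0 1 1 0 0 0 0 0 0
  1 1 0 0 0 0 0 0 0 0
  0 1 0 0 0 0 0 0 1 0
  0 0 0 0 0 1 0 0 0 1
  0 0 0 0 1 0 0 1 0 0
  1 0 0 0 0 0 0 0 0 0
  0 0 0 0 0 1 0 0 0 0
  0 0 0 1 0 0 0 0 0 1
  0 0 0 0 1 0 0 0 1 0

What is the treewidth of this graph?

A width-1 tree decomposition is:
Bags: B1 = {5, 7}  B2 = {4, 5}  B3 = {4, 9}  B4 = {8, 9}  B5 = {3, 8}  B6 = {1, 3}  B7 = {1, 2}  B8 = {0, 2}  B9 = {0, 6}
Tree: B1–B2, B2–B3, B3–B4, B4–B5, B5–B6, B6–B7, B7–B8, B8–B9
Every bag has size at most 2, so the width is 2 − 1 = 1 and tw(G) ≤ 1. G has an edge, so its treewidth is at least 1. Therefore the treewidth is 1.

1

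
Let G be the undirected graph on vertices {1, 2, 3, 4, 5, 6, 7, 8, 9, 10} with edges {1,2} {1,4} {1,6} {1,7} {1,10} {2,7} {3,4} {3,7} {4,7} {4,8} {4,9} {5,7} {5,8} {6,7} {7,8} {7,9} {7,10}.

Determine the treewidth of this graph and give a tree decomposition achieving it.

Each bag holds 3 vertices, so the decomposition has width 2, which upper-bounds the treewidth. On the other hand G contains the 3-clique {1, 2, 7}. A clique must lie in a single bag of any decomposition, so no decomposition can have width below 2. Therefore the treewidth is 2.

Treewidth 2.
Bags: B1 = {1, 7, 10}  B2 = {1, 4, 7}  B3 = {3, 4, 7}  B4 = {1, 6, 7}  B5 = {4, 7, 8}  B6 = {5, 7, 8}  B7 = {1, 2, 7}  B8 = {4, 7, 9}
Tree: B1–B2, B2–B3, B1–B4, B2–B5, B5–B6, B1–B7, B5–B8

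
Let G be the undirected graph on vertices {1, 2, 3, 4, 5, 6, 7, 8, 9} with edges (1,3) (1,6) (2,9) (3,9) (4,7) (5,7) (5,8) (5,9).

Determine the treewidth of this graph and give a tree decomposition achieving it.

Every bag has size at most 2, so the width is 2 − 1 = 1 and tw(G) ≤ 1. Any graph with an edge has treewidth ≥ 1, and G has the edge 2–9. The upper and lower bounds meet at 1, so that is the treewidth.

Treewidth 1.
One such decomposition:
Bags: B1 = {2, 9}  B2 = {3, 9}  B3 = {1, 3}  B4 = {5, 9}  B5 = {5, 7}  B6 = {1, 6}  B7 = {5, 8}  B8 = {4, 7}
Tree: B1–B2, B2–B3, B2–B4, B4–B5, B3–B6, B5–B7, B5–B8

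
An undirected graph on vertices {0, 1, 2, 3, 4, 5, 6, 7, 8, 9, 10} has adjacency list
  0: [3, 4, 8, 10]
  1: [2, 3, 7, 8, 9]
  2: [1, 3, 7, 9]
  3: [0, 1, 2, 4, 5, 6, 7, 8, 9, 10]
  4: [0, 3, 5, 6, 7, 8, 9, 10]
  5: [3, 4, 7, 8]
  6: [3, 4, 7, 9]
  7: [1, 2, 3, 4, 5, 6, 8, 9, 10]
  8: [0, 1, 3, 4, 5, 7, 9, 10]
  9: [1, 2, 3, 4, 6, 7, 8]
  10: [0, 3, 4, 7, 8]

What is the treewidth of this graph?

A width-4 tree decomposition is:
Bags: B1 = {3, 4, 7, 8, 10}  B2 = {0, 3, 4, 8, 10}  B3 = {3, 4, 7, 8, 9}  B4 = {1, 3, 7, 8, 9}  B5 = {3, 4, 6, 7, 9}  B6 = {3, 4, 5, 7, 8}  B7 = {1, 2, 3, 7, 9}
Tree: B1–B2, B1–B3, B3–B4, B3–B5, B3–B6, B4–B7
The largest bag has 5 vertices, giving width 4; this decomposition certifies tw(G) ≤ 4. Conversely, {0, 3, 4, 8, 10} is a clique of size 5, and the vertices of any clique must share a bag in every tree decomposition; so some bag has ≥ 5 vertices and tw(G) ≥ 4. Combining the bounds, tw(G) = 4.

4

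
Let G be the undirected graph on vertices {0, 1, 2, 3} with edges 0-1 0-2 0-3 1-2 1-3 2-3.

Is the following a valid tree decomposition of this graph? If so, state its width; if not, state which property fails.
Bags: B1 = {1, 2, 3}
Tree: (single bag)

No — vertex 0 appears in no bag.

A tree decomposition must satisfy three properties: every vertex lies in some bag; for every edge, both endpoints lie together in some bag; and for every vertex, the bags containing it form a connected subtree. Here vertex 0 appears in no bag, so the decomposition is invalid.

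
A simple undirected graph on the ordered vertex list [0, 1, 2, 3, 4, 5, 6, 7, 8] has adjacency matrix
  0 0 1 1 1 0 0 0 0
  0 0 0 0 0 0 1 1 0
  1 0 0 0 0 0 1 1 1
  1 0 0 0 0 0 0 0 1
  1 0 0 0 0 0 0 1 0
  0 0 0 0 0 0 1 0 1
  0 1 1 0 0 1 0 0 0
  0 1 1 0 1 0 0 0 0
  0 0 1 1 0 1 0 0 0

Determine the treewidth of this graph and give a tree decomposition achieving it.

The largest bag has 4 vertices, giving width 3; this decomposition certifies tw(G) ≤ 3. For the lower bound: the 4 vertex sets {0,3,4}, {7}, {2}, {1,5,6,8} are disjoint, each induces a connected subgraph, and every pair is joined by at least one edge of G. Contracting each set to a single vertex therefore yields K_{4} as a minor, and since treewidth is minor-monotone, tw(G) ≥ tw(K_{4}) = 3. The upper and lower bounds meet at 3, so that is the treewidth.

Treewidth 3.
One optimal decomposition is:
Bags: B1 = {0, 3, 4, 7}  B2 = {0, 2, 3, 7}  B3 = {2, 3, 7, 8}  B4 = {1, 2, 7, 8}  B5 = {1, 2, 6, 8}  B6 = {1, 5, 6, 8}
Tree: B1–B2, B2–B3, B3–B4, B4–B5, B5–B6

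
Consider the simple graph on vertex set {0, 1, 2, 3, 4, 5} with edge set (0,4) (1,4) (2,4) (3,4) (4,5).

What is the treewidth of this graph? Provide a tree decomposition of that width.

Each bag holds 2 vertices, so the decomposition has width 1, which upper-bounds the treewidth. Any graph with an edge has treewidth ≥ 1, and G has the edge 4–0. Therefore the treewidth is 1.

Treewidth 1.
One such decomposition:
Bags: B1 = {0, 4}  B2 = {1, 4}  B3 = {4, 5}  B4 = {3, 4}  B5 = {2, 4}
Tree: B1–B2, B2–B3, B2–B4, B4–B5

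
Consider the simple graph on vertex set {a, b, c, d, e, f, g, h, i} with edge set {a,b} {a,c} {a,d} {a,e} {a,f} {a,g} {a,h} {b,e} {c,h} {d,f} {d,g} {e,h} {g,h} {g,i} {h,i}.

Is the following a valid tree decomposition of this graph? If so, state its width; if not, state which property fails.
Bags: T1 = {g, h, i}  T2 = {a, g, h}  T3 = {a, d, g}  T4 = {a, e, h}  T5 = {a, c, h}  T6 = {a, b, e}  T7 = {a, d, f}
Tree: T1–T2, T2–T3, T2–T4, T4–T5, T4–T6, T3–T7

Yes; width 2.

Vertex coverage: the bags together contain {a, b, c, d, e, f, g, h, i}, the full vertex set. Edge coverage: each edge of G has both endpoints in at least one bag. Running intersection: for every vertex, the bags containing it form a connected subtree. All three properties hold, so this is a valid tree decomposition of width max|bag| − 1 = 2, and hence tw(G) ≤ 2.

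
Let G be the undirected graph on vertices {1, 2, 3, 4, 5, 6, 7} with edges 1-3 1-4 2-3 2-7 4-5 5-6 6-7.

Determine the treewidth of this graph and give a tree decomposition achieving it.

The largest bag has 3 vertices, giving width 2; this decomposition certifies tw(G) ≤ 2. The edges 2–3–1–4–5–6–7–2 form a cycle, so G is not a tree and its treewidth is at least 2. Therefore the treewidth is 2.

Treewidth 2.
One optimal decomposition is:
Bags: B1 = {1, 2, 3}  B2 = {1, 2, 4}  B3 = {2, 4, 5}  B4 = {2, 5, 6}  B5 = {2, 6, 7}
Tree: B1–B2, B2–B3, B3–B4, B4–B5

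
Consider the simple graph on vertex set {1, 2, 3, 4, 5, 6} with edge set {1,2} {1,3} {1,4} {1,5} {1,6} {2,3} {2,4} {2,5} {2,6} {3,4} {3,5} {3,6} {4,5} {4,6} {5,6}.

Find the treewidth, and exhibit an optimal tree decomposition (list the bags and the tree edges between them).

Treewidth 5.
One such decomposition:
Bags: B1 = {1, 2, 3, 4, 5, 6}
Tree: (single bag)

With just one bag of size 6, the width is 6 − 1 = 5, so tw(G) ≤ 5. Conversely, {1, 2, 3, 4, 5, 6} is a clique of size 6, and the vertices of any clique must share a bag in every tree decomposition; so some bag has ≥ 6 vertices and tw(G) ≥ 5. Therefore the treewidth is 5.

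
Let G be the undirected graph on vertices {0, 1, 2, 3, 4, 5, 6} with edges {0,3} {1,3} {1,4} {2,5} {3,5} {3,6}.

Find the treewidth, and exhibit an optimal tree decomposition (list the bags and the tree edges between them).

Every bag has size at most 2, so the width is 2 − 1 = 1 and tw(G) ≤ 1. Any graph with an edge has treewidth ≥ 1, and G has the edge 3–5. Hence tw(G) = 1 exactly.

Treewidth 1.
Bags: B1 = {3, 5}  B2 = {1, 3}  B3 = {3, 6}  B4 = {1, 4}  B5 = {2, 5}  B6 = {0, 3}
Tree: B1–B2, B2–B3, B2–B4, B1–B5, B1–B6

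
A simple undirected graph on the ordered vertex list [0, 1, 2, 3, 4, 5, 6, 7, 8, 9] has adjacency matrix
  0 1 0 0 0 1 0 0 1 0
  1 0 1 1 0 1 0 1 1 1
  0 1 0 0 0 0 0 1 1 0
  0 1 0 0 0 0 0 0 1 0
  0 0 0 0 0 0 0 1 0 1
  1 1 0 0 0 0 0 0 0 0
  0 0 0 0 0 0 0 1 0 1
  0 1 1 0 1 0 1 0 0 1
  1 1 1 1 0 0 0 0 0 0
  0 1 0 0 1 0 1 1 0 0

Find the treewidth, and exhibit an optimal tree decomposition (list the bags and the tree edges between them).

Treewidth 2.
One such decomposition:
Bags: B1 = {1, 7, 9}  B2 = {1, 2, 7}  B3 = {1, 2, 8}  B4 = {0, 1, 8}  B5 = {0, 1, 5}  B6 = {4, 7, 9}  B7 = {1, 3, 8}  B8 = {6, 7, 9}
Tree: B1–B2, B2–B3, B3–B4, B4–B5, B1–B6, B4–B7, B6–B8

Every bag has size at most 3, so the width is 3 − 1 = 2 and tw(G) ≤ 2. On the other hand G contains the 3-clique {0, 1, 8}. A clique must lie in a single bag of any decomposition, so no decomposition can have width below 2. Therefore the treewidth is 2.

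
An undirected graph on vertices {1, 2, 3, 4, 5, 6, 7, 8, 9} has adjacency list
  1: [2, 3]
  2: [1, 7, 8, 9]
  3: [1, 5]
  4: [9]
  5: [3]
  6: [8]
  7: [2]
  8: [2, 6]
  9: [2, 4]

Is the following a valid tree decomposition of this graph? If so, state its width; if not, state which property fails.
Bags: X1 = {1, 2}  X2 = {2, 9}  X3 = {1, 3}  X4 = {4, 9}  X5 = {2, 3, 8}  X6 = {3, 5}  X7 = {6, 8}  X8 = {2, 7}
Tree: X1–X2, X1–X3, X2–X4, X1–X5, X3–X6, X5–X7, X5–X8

No — bags containing vertex 3 are not connected in the tree.

A tree decomposition must satisfy three properties: every vertex lies in some bag; for every edge, both endpoints lie together in some bag; and for every vertex, the bags containing it form a connected subtree. Here bags containing vertex 3 are not connected in the tree, so the decomposition is invalid.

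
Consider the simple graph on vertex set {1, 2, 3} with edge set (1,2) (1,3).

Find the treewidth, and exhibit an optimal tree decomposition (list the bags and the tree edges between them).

Treewidth 1.
Bags: B1 = {1, 2}  B2 = {1, 3}
Tree: B1–B2

Each bag holds 2 vertices, so the decomposition has width 1, which upper-bounds the treewidth. G has an edge, so its treewidth is at least 1. Combining the bounds, tw(G) = 1.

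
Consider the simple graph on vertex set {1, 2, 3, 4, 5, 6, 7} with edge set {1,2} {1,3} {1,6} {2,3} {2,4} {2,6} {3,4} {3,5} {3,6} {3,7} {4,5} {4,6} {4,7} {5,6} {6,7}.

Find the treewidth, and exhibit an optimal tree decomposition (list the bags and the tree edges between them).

Every bag has size at most 4, so the width is 4 − 1 = 3 and tw(G) ≤ 3. Conversely, {1, 2, 3, 6} is a clique of size 4, and the vertices of any clique must share a bag in every tree decomposition; so some bag has ≥ 4 vertices and tw(G) ≥ 3. Therefore the treewidth is 3.

Treewidth 3.
Bags: B1 = {2, 3, 4, 6}  B2 = {3, 4, 6, 7}  B3 = {1, 2, 3, 6}  B4 = {3, 4, 5, 6}
Tree: B1–B2, B1–B3, B2–B4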